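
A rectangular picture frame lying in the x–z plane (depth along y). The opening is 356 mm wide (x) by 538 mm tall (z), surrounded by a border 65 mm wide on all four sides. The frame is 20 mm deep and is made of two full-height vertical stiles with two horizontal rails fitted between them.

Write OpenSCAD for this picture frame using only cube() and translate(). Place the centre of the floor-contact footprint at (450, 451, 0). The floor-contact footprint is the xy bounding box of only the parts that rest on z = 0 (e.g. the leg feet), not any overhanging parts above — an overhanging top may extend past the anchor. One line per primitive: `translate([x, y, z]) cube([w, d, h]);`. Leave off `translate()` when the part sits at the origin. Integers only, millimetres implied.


translate([207, 441, 0]) cube([65, 20, 668]);
translate([628, 441, 0]) cube([65, 20, 668]);
translate([272, 441, 0]) cube([356, 20, 65]);
translate([272, 441, 603]) cube([356, 20, 65]);


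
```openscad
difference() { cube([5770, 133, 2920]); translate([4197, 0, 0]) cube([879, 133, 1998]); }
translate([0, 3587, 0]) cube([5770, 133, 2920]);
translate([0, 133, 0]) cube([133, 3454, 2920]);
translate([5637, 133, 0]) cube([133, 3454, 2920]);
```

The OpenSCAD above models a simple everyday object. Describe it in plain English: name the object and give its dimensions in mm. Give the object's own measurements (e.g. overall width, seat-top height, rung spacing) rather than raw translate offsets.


A single room: four walls, each 2920 mm tall and 133 mm thick, enclosing an outside footprint 5770×3720 mm (x × y), no floor or roof. The front and back walls (−y and +y sides) run the full x-width; the side walls fit between their inner faces. A door opening 879 mm wide and 1998 mm tall is cut through the front wall from the floor up, its −x edge 4197 mm from the wall's −x end.


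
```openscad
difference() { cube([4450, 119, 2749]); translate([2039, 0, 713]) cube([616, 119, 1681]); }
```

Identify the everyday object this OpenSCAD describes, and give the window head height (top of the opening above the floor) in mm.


A wall with a window opening. The window head height is 2394 mm.

A wall with a rectangular opening subtracted — a window. Sill at z = 713, opening 1681 mm tall, so the head is at 713 + 1681 = 2394 mm.


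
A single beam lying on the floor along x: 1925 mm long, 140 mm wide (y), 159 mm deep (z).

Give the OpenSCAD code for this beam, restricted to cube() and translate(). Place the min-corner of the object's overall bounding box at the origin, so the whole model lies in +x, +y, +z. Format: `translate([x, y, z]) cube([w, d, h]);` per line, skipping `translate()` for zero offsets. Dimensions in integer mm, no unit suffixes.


cube([1925, 140, 159]);


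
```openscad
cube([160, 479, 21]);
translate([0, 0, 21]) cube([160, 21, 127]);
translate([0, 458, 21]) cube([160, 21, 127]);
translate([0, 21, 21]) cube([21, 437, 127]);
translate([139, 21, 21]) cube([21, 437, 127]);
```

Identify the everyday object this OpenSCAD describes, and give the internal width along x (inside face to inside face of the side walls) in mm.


An open box. The internal width is 118 mm.

A 160×479 base slab with four walls standing on it — an open box. The base is 160 mm wide and the walls are 21 mm thick, so the internal width is 160 − 2 × 21 = 118 mm.


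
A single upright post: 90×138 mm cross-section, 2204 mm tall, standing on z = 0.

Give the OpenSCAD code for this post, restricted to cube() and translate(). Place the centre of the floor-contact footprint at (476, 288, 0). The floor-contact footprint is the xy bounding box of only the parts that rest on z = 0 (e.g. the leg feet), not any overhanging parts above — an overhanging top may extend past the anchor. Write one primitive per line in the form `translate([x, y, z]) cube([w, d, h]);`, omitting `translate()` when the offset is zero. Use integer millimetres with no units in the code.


translate([431, 219, 0]) cube([90, 138, 2204]);


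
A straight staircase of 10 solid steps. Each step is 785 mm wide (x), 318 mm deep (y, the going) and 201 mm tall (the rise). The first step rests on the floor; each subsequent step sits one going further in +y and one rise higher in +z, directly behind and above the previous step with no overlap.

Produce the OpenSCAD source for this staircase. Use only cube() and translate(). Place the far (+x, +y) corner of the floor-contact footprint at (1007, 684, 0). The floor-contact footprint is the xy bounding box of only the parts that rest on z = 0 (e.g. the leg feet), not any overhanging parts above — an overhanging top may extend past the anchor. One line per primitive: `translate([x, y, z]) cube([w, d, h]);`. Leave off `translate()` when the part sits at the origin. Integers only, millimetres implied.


translate([222, 366, 0]) cube([785, 318, 201]);
translate([222, 684, 201]) cube([785, 318, 201]);
translate([222, 1002, 402]) cube([785, 318, 201]);
translate([222, 1320, 603]) cube([785, 318, 201]);
translate([222, 1638, 804]) cube([785, 318, 201]);
translate([222, 1956, 1005]) cube([785, 318, 201]);
translate([222, 2274, 1206]) cube([785, 318, 201]);
translate([222, 2592, 1407]) cube([785, 318, 201]);
translate([222, 2910, 1608]) cube([785, 318, 201]);
translate([222, 3228, 1809]) cube([785, 318, 201]);


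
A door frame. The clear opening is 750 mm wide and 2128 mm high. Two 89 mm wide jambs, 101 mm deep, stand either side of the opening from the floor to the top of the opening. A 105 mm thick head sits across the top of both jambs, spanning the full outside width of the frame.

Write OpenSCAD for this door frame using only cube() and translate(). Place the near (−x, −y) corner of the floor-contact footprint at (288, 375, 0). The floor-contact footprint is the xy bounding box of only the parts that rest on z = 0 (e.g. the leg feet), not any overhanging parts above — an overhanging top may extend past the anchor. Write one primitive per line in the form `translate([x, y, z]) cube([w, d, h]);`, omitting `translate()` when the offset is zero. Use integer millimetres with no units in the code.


translate([288, 375, 0]) cube([89, 101, 2128]);
translate([1127, 375, 0]) cube([89, 101, 2128]);
translate([288, 375, 2128]) cube([928, 101, 105]);


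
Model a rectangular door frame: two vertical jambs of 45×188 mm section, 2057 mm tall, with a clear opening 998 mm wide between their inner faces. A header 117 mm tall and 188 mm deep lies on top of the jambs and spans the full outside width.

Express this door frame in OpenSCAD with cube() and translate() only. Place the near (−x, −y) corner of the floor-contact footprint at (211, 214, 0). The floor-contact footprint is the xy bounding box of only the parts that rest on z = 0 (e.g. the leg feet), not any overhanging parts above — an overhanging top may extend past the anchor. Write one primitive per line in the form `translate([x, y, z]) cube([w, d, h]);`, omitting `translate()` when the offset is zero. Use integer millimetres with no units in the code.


translate([211, 214, 0]) cube([45, 188, 2057]);
translate([1254, 214, 0]) cube([45, 188, 2057]);
translate([211, 214, 2057]) cube([1088, 188, 117]);


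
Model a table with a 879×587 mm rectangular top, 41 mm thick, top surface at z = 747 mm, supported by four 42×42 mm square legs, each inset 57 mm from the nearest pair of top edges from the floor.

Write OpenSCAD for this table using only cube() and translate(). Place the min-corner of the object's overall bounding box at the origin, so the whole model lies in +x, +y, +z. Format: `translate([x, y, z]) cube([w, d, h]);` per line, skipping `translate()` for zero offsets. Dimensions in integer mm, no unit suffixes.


translate([0, 0, 706]) cube([879, 587, 41]);
translate([57, 57, 0]) cube([42, 42, 706]);
translate([780, 57, 0]) cube([42, 42, 706]);
translate([57, 488, 0]) cube([42, 42, 706]);
translate([780, 488, 0]) cube([42, 42, 706]);


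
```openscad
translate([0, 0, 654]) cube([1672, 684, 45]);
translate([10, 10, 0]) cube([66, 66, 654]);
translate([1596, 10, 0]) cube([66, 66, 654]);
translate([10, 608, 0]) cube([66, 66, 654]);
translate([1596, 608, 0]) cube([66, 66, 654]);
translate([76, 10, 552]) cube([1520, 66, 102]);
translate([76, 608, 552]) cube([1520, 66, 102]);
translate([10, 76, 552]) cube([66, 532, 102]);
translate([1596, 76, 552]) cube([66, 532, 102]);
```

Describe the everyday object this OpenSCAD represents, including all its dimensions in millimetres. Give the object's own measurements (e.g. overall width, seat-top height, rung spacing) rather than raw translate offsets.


A table: top 1672 mm (x) × 684 mm (y), 45 mm thick, upper face at z = 699 mm, on four 66×66 mm square legs, each inset 10 mm from the nearest pair of top edges from z = 0 to the bottom of the top. Four apron rails, 66 mm thick and 102 mm tall, run between adjacent legs with their top edges flush with the underside of the top and their outer faces flush with the legs' outer faces.


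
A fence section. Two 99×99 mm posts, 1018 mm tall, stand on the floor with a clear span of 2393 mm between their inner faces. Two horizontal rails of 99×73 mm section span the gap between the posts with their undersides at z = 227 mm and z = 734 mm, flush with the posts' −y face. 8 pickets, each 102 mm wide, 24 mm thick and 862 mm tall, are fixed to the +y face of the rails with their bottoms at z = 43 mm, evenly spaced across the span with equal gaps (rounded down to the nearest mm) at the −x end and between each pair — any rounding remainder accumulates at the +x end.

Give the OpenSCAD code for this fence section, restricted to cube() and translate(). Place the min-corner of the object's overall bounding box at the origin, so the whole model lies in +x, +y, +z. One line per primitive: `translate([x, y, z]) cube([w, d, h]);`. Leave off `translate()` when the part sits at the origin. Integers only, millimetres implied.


cube([99, 99, 1018]);
translate([2492, 0, 0]) cube([99, 99, 1018]);
translate([99, 0, 227]) cube([2393, 99, 73]);
translate([99, 0, 734]) cube([2393, 99, 73]);
translate([274, 99, 43]) cube([102, 24, 862]);
translate([551, 99, 43]) cube([102, 24, 862]);
translate([828, 99, 43]) cube([102, 24, 862]);
translate([1105, 99, 43]) cube([102, 24, 862]);
translate([1382, 99, 43]) cube([102, 24, 862]);
translate([1659, 99, 43]) cube([102, 24, 862]);
translate([1936, 99, 43]) cube([102, 24, 862]);
translate([2213, 99, 43]) cube([102, 24, 862]);


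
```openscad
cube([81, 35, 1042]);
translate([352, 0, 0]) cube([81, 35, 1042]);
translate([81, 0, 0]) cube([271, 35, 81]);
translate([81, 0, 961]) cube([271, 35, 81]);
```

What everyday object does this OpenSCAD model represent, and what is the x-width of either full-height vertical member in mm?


A picture frame. The border width is 81 mm.

Four thin pieces enclosing a rectangular opening — a picture frame. The two full-height stiles are 1042 mm tall; the top rail sits at z = 961 and is 81 mm tall, so the border above the opening is 1042 − 961 = 81 mm, matching the stile x-width.


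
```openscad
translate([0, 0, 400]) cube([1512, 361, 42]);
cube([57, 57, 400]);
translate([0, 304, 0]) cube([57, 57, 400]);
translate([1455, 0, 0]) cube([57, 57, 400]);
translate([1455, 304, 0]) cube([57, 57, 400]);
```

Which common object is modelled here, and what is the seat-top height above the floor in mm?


A bench. The seat-top height is 442 mm.

A long slab on four corner posts — a bench. The slab sits at z = 400 with thickness 42, so the top is 400 + 42 = 442 mm.


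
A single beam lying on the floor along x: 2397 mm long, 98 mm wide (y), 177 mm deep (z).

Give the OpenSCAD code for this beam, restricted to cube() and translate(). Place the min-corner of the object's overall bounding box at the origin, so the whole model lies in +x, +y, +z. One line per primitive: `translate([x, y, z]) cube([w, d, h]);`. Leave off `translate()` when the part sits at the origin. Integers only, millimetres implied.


cube([2397, 98, 177]);


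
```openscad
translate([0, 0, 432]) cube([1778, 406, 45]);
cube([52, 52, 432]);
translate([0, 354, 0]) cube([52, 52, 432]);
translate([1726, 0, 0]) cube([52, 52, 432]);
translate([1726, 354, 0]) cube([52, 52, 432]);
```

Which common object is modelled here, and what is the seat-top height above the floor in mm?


A bench. The seat-top height is 477 mm.

A long slab on four corner posts — a bench. The slab sits at z = 432 with thickness 45, so the top is 432 + 45 = 477 mm.


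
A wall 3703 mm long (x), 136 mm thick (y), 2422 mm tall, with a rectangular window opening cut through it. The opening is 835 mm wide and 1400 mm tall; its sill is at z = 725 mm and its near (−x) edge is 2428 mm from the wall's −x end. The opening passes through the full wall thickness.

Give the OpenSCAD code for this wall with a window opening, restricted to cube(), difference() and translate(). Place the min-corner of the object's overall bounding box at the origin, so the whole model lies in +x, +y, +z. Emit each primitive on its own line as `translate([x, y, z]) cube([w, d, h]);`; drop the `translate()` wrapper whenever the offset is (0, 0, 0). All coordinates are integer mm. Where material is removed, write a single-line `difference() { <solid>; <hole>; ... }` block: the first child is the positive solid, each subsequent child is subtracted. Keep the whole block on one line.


difference() { cube([3703, 136, 2422]); translate([2428, 0, 725]) cube([835, 136, 1400]); }


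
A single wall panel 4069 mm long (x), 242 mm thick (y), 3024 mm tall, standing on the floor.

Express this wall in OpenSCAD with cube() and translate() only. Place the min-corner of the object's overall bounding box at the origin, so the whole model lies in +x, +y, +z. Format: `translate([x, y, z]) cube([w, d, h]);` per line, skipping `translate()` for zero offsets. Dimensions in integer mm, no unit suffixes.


cube([4069, 242, 3024]);


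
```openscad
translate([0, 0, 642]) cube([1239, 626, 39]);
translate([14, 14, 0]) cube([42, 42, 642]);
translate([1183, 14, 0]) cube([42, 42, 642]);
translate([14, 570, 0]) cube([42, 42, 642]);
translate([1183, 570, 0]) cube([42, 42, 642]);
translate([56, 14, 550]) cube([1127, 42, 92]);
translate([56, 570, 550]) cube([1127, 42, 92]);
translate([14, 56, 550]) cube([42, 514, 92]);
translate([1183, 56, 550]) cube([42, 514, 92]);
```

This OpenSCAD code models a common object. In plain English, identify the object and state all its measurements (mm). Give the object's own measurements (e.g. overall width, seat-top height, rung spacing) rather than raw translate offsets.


A table: top 1239 mm (x) × 626 mm (y), 39 mm thick, upper face at z = 681 mm, on four 42×42 mm square legs, each inset 14 mm from the nearest pair of top edges from z = 0 to the bottom of the top. Four apron rails, 42 mm thick and 92 mm tall, run between adjacent legs with their top edges flush with the underside of the top and their outer faces flush with the legs' outer faces.


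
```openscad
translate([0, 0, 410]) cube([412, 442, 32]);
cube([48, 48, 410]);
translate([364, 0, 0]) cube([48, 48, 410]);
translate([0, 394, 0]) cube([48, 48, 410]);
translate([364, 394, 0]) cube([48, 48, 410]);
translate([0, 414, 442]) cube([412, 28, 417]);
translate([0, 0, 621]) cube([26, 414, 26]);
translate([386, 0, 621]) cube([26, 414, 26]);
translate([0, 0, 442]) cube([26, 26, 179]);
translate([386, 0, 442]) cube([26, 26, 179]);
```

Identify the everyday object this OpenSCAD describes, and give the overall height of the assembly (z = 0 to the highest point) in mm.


A chair. The overall height is 859 mm.

A slab on four corner posts with a tall panel at the back — a chair. The seat slab sits at z = 410 with thickness 32, and the 417 mm backrest starts at the seat top, so the overall height is 410 + 32 + 417 = 859 mm.


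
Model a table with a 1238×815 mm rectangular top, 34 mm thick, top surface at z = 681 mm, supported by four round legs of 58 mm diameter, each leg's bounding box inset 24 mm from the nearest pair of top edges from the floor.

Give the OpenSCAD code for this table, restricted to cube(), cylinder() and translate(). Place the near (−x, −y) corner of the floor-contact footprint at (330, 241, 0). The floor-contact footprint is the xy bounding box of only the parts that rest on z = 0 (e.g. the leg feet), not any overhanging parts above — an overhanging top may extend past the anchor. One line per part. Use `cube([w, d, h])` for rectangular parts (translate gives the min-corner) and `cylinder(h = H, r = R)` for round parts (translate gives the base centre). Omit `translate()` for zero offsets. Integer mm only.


translate([306, 217, 647]) cube([1238, 815, 34]);
translate([359, 270, 0]) cylinder(h = 647, r = 29);
translate([1491, 270, 0]) cylinder(h = 647, r = 29);
translate([359, 979, 0]) cylinder(h = 647, r = 29);
translate([1491, 979, 0]) cylinder(h = 647, r = 29);


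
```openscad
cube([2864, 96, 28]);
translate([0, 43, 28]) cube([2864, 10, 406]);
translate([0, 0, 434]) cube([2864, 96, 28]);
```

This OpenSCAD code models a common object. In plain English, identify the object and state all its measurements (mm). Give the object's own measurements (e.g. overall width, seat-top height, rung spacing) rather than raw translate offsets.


An I-beam lying along x, 2864 mm long. Overall section height 462 mm. Two flanges 96 mm wide (y) and 28 mm thick, one on the floor and one at the top; a web 10 mm thick runs between them, centred on the flange width.


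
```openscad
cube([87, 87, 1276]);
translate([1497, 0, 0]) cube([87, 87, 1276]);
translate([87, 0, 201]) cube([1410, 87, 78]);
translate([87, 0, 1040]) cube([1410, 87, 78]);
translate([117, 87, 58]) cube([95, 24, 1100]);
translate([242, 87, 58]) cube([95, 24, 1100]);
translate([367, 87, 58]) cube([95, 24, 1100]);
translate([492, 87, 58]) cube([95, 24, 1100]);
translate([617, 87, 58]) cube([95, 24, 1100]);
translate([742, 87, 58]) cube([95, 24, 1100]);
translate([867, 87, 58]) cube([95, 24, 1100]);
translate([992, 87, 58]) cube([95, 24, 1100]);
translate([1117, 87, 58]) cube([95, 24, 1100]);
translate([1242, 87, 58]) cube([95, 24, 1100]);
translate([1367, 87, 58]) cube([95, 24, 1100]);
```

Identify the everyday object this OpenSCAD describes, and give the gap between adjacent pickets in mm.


A fence section. The picket gap is 30 mm.

Two posts, two rails, 11 pickets — a fence section. Span 1410 mm holds 11 pickets of 95 mm with 12 equal gaps: ⌊(1410 − 11·95) / 12⌋ = 30 mm.


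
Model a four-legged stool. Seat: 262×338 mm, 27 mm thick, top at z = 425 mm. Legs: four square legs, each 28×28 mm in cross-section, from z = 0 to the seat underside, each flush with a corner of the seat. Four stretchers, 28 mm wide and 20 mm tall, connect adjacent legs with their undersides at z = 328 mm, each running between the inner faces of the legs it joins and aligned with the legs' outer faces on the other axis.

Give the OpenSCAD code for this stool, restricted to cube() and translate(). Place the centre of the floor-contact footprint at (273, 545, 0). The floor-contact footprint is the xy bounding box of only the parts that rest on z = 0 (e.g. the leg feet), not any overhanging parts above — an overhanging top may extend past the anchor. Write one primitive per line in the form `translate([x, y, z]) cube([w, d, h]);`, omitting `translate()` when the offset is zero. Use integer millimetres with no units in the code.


translate([142, 376, 398]) cube([262, 338, 27]);
translate([142, 376, 0]) cube([28, 28, 398]);
translate([376, 376, 0]) cube([28, 28, 398]);
translate([142, 686, 0]) cube([28, 28, 398]);
translate([376, 686, 0]) cube([28, 28, 398]);
translate([170, 376, 328]) cube([206, 28, 20]);
translate([170, 686, 328]) cube([206, 28, 20]);
translate([142, 404, 328]) cube([28, 282, 20]);
translate([376, 404, 328]) cube([28, 282, 20]);


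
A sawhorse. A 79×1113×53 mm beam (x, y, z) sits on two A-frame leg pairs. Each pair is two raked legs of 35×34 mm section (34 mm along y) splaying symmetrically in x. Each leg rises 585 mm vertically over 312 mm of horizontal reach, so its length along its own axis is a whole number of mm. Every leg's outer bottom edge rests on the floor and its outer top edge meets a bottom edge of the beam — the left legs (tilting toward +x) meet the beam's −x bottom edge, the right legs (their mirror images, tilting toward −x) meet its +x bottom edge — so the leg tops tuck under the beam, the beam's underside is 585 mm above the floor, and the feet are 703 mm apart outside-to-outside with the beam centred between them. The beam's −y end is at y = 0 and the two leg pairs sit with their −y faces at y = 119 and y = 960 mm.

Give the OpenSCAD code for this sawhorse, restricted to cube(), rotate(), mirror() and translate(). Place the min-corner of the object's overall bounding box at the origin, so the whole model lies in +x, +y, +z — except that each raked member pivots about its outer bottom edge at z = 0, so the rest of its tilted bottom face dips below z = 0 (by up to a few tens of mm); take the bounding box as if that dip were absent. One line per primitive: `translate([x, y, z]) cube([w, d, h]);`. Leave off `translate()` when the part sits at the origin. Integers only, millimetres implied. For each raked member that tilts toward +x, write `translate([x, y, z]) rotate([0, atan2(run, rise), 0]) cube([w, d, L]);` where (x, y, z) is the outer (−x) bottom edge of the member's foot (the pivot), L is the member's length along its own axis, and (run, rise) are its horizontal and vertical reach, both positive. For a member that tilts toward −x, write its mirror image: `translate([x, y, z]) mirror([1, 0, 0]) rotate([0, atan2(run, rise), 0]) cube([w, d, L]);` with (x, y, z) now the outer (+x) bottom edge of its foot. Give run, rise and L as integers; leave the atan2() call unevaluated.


translate([312, 0, 585]) cube([79, 1113, 53]);
translate([0, 119, 0]) rotate([0, atan2(312, 585), 0]) cube([35, 34, 663]);
translate([703, 119, 0]) mirror([1, 0, 0]) rotate([0, atan2(312, 585), 0]) cube([35, 34, 663]);
translate([0, 960, 0]) rotate([0, atan2(312, 585), 0]) cube([35, 34, 663]);
translate([703, 960, 0]) mirror([1, 0, 0]) rotate([0, atan2(312, 585), 0]) cube([35, 34, 663]);


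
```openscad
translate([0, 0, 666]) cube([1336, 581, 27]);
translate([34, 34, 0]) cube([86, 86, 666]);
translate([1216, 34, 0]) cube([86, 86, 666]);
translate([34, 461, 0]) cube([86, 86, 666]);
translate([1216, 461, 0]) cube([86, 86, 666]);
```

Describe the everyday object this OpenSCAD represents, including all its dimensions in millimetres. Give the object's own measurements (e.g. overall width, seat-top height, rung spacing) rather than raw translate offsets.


A rectangular dining table. The top is 1336×581×27 mm with its upper surface at z = 693 mm. It stands on four 86×86 mm square legs, each inset 34 mm from the nearest pair of top edges, running from the floor to the underside of the top.


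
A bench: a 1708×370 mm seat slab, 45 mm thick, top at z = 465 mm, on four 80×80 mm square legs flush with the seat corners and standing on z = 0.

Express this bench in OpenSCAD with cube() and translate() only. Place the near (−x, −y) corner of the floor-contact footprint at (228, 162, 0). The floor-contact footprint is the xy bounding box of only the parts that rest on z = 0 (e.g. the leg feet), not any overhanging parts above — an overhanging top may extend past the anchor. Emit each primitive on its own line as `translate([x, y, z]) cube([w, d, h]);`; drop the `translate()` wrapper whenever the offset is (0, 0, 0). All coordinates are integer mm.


translate([228, 162, 420]) cube([1708, 370, 45]);
translate([228, 162, 0]) cube([80, 80, 420]);
translate([228, 452, 0]) cube([80, 80, 420]);
translate([1856, 162, 0]) cube([80, 80, 420]);
translate([1856, 452, 0]) cube([80, 80, 420]);


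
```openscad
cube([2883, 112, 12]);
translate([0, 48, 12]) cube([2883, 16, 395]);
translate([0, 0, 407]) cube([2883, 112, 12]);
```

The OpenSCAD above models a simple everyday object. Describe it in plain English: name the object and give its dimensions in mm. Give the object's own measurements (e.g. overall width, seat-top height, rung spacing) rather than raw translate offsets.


An I-beam lying along x, 2883 mm long. Overall section height 419 mm. Two flanges 112 mm wide (y) and 12 mm thick, one on the floor and one at the top; a web 16 mm thick runs between them, centred on the flange width.


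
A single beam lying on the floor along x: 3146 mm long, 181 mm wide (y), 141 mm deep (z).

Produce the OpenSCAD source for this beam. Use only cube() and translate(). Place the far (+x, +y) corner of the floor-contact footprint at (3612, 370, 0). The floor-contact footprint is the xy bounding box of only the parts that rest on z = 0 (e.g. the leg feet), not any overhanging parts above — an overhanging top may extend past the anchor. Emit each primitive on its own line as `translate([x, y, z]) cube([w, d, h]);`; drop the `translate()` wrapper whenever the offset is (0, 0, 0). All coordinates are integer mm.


translate([466, 189, 0]) cube([3146, 181, 141]);


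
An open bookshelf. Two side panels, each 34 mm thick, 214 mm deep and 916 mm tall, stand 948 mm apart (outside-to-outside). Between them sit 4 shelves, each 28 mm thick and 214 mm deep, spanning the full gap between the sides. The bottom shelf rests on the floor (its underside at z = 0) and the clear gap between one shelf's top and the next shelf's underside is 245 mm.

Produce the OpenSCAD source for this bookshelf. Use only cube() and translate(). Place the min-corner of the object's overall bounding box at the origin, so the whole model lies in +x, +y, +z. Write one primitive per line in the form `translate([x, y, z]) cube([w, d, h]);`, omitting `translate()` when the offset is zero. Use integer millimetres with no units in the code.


cube([34, 214, 916]);
translate([914, 0, 0]) cube([34, 214, 916]);
translate([34, 0, 0]) cube([880, 214, 28]);
translate([34, 0, 273]) cube([880, 214, 28]);
translate([34, 0, 546]) cube([880, 214, 28]);
translate([34, 0, 819]) cube([880, 214, 28]);


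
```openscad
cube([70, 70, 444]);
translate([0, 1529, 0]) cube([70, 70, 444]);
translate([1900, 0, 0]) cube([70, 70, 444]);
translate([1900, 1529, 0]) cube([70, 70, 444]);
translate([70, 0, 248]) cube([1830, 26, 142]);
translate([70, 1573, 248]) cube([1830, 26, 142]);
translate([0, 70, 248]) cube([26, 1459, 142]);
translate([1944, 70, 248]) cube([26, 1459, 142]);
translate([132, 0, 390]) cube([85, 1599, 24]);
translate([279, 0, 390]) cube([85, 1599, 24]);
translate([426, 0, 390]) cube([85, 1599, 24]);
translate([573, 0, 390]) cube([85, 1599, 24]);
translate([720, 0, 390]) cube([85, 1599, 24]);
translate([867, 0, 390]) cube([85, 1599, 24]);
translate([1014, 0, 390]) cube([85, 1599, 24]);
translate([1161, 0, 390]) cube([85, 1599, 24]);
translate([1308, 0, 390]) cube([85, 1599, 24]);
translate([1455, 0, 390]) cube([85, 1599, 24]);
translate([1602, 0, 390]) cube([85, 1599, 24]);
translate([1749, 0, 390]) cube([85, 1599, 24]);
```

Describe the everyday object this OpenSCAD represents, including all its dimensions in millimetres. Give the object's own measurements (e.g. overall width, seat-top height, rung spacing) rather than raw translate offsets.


A bed frame 1970 mm long (x) by 1599 mm wide (y). Four 70×70 mm corner posts, 444 mm tall, at the corners of the footprint. Four rails of 26 mm thickness and 142 mm height run between adjacent posts with their undersides at z = 248 mm, their outer faces flush with the outside of the frame (the two x-running rails run between the posts' inner faces; the two y-running rails run between the posts' inner faces). 12 slats, each 85 mm wide (x) and 24 mm thick, lie across the top of the two x-running rails, running the full 1599 mm width of the frame in y; along x they sit between the end posts with a 62 mm gap after the −x posts and between neighbouring slats, leaving 66 mm before the +x posts.


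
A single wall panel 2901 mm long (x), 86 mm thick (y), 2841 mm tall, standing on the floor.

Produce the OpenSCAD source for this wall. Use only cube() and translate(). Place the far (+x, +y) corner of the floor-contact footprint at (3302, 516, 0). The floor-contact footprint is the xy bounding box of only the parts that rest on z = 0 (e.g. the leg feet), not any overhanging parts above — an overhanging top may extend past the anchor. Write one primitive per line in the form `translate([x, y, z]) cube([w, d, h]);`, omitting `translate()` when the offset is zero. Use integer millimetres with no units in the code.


translate([401, 430, 0]) cube([2901, 86, 2841]);


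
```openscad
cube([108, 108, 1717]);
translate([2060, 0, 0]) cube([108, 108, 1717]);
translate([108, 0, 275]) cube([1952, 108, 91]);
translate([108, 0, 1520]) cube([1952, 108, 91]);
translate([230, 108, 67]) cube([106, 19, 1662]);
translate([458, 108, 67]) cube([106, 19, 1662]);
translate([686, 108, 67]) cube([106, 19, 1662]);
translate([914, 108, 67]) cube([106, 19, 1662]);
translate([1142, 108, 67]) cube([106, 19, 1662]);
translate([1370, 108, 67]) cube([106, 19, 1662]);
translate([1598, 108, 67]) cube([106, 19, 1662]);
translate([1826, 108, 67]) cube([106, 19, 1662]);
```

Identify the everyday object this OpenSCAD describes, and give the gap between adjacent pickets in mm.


A fence section. The picket gap is 122 mm.

Two posts, two rails, 8 pickets — a fence section. Span 1952 mm holds 8 pickets of 106 mm with 9 equal gaps: ⌊(1952 − 8·106) / 9⌋ = 122 mm.


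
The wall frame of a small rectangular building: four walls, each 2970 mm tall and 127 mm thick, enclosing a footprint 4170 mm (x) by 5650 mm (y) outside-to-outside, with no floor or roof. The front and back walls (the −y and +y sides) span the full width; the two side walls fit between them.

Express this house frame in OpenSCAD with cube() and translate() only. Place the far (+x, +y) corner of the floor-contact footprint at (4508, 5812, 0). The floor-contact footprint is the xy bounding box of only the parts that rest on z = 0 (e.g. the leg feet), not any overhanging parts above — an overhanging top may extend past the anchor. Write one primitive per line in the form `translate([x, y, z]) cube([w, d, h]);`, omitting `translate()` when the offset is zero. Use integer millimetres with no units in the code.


translate([338, 162, 0]) cube([4170, 127, 2970]);
translate([338, 5685, 0]) cube([4170, 127, 2970]);
translate([338, 289, 0]) cube([127, 5396, 2970]);
translate([4381, 289, 0]) cube([127, 5396, 2970]);


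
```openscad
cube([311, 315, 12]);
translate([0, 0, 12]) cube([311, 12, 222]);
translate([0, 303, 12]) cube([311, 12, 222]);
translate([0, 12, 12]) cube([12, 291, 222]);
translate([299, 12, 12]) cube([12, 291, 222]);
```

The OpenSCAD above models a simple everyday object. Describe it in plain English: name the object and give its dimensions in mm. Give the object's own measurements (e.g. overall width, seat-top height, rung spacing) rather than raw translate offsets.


An open-topped rectangular box: outside dimensions 311×315×234 mm, with a uniform wall and base thickness of 12 mm. The base is a full 311×315 slab on the floor; four walls sit on top of the base. The front and back walls (the −y and +y sides) span the full width; the two side walls fit between them.


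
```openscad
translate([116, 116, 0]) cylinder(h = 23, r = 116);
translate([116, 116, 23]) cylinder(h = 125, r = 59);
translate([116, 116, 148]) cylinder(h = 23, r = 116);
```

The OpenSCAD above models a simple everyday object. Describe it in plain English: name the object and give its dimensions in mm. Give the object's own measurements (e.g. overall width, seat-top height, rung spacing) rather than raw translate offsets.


A spool: two coaxial disc flanges of radius 116 mm and thickness 23 mm, joined by a core cylinder of radius 59 mm and height 125 mm. The lower flange rests on z = 0 and the three cylinders share a vertical axis.


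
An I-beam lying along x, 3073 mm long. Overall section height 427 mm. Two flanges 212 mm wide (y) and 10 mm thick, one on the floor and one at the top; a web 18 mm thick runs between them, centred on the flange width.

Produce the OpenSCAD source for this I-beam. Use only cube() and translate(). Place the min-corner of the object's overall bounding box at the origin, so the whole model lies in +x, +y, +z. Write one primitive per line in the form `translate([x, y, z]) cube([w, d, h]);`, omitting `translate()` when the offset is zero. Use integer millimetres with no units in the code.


cube([3073, 212, 10]);
translate([0, 97, 10]) cube([3073, 18, 407]);
translate([0, 0, 417]) cube([3073, 212, 10]);


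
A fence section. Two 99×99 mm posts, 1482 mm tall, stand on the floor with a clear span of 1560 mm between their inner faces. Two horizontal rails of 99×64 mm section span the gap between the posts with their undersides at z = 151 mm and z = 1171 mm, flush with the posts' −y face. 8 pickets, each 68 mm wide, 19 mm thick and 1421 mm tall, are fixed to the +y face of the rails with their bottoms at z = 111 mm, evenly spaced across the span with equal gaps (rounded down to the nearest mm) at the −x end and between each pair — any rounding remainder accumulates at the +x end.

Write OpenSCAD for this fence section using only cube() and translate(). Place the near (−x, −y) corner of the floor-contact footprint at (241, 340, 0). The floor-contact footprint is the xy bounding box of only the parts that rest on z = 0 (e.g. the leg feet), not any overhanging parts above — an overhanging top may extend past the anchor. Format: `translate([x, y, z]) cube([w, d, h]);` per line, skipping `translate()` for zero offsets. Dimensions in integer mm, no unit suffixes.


translate([241, 340, 0]) cube([99, 99, 1482]);
translate([1900, 340, 0]) cube([99, 99, 1482]);
translate([340, 340, 151]) cube([1560, 99, 64]);
translate([340, 340, 1171]) cube([1560, 99, 64]);
translate([452, 439, 111]) cube([68, 19, 1421]);
translate([632, 439, 111]) cube([68, 19, 1421]);
translate([812, 439, 111]) cube([68, 19, 1421]);
translate([992, 439, 111]) cube([68, 19, 1421]);
translate([1172, 439, 111]) cube([68, 19, 1421]);
translate([1352, 439, 111]) cube([68, 19, 1421]);
translate([1532, 439, 111]) cube([68, 19, 1421]);
translate([1712, 439, 111]) cube([68, 19, 1421]);


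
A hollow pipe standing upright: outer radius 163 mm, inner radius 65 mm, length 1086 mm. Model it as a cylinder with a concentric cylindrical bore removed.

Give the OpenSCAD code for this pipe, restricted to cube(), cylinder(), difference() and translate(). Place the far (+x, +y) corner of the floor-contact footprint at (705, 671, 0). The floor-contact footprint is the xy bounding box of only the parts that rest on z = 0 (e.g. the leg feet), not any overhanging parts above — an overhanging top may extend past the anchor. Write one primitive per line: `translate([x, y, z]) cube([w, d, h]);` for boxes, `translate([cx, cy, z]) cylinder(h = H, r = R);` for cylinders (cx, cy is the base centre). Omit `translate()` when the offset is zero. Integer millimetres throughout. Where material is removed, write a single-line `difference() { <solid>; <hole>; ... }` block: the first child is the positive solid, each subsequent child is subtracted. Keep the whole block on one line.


difference() { translate([542, 508, 0]) cylinder(h = 1086, r = 163); translate([542, 508, 0]) cylinder(h = 1086, r = 65); }


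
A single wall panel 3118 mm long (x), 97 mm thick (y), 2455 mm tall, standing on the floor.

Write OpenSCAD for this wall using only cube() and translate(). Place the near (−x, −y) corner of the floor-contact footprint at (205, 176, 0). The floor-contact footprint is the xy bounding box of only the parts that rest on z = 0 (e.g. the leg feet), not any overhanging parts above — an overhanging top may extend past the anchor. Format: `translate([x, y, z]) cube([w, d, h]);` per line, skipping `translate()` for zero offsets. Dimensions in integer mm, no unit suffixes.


translate([205, 176, 0]) cube([3118, 97, 2455]);


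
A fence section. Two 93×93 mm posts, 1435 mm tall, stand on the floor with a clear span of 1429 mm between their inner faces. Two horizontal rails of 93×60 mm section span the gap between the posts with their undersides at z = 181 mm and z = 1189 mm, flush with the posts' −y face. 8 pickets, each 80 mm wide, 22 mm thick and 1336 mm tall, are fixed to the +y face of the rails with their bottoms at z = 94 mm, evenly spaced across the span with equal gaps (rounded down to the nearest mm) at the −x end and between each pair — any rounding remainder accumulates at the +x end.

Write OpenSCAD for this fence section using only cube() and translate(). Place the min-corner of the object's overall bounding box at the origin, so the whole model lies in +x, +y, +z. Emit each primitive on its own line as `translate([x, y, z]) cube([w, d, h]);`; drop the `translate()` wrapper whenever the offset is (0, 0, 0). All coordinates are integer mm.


cube([93, 93, 1435]);
translate([1522, 0, 0]) cube([93, 93, 1435]);
translate([93, 0, 181]) cube([1429, 93, 60]);
translate([93, 0, 1189]) cube([1429, 93, 60]);
translate([180, 93, 94]) cube([80, 22, 1336]);
translate([347, 93, 94]) cube([80, 22, 1336]);
translate([514, 93, 94]) cube([80, 22, 1336]);
translate([681, 93, 94]) cube([80, 22, 1336]);
translate([848, 93, 94]) cube([80, 22, 1336]);
translate([1015, 93, 94]) cube([80, 22, 1336]);
translate([1182, 93, 94]) cube([80, 22, 1336]);
translate([1349, 93, 94]) cube([80, 22, 1336]);


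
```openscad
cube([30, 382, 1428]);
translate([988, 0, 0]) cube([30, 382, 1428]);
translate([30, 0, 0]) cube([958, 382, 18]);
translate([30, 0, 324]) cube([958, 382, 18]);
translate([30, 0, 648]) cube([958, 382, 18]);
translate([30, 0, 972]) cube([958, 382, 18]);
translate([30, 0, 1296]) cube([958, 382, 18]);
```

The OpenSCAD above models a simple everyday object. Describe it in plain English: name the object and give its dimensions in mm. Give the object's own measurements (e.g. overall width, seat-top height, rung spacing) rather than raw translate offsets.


An open bookshelf. Two side panels, each 30 mm thick, 382 mm deep and 1428 mm tall, stand 1018 mm apart (outside-to-outside). Between them sit 5 shelves, each 18 mm thick and 382 mm deep, spanning the full gap between the sides. The bottom shelf rests on the floor (its underside at z = 0) and the clear gap between one shelf's top and the next shelf's underside is 306 mm.


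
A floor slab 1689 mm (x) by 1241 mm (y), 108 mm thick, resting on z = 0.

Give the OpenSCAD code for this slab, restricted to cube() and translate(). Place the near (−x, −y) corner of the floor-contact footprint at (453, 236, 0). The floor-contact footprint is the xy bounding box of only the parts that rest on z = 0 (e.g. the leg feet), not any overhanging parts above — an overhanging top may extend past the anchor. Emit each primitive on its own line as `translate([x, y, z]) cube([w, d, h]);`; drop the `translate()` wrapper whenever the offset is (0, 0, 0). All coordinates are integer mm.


translate([453, 236, 0]) cube([1689, 1241, 108]);


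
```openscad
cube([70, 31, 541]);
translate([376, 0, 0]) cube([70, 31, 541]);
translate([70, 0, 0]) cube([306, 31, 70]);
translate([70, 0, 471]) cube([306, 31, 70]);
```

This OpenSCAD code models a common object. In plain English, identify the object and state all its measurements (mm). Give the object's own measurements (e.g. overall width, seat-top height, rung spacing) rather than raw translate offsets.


A rectangular picture frame lying in the x–z plane (depth along y). The opening is 306 mm wide (x) by 401 mm tall (z), surrounded by a border 70 mm wide on all four sides. The frame is 31 mm deep and is made of two full-height vertical stiles with two horizontal rails fitted between them.


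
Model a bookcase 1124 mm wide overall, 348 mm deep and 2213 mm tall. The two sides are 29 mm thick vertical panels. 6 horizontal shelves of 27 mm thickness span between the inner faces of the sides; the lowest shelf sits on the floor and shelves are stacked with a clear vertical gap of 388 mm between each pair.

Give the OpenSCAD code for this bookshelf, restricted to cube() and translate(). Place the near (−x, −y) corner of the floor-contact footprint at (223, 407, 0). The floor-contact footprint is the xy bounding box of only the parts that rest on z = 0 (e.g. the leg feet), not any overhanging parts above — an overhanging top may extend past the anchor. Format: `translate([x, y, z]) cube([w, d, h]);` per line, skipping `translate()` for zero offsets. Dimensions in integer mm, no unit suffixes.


translate([223, 407, 0]) cube([29, 348, 2213]);
translate([1318, 407, 0]) cube([29, 348, 2213]);
translate([252, 407, 0]) cube([1066, 348, 27]);
translate([252, 407, 415]) cube([1066, 348, 27]);
translate([252, 407, 830]) cube([1066, 348, 27]);
translate([252, 407, 1245]) cube([1066, 348, 27]);
translate([252, 407, 1660]) cube([1066, 348, 27]);
translate([252, 407, 2075]) cube([1066, 348, 27]);
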